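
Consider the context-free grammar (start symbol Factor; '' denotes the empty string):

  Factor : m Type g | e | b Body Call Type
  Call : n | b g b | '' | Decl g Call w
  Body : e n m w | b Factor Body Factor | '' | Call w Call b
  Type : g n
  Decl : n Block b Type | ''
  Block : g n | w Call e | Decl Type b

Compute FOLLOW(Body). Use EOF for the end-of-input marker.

{ b, e, g, m, n }

In Factor : b Body Call Type: add FIRST(Call Type) = { b, g, n }.
In Body : b Factor Body Factor: add FIRST(Factor) = { b, e, m }.
Union: FOLLOW(Body) = { b, e, g, m, n }.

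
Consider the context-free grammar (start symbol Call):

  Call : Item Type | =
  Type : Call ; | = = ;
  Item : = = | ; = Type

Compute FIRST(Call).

From Call : Item Type: add FIRST(Item) = { ;, = }.
Call : = contributes {=}.
Union: FIRST(Call) = { ;, = }.

{ ;, = }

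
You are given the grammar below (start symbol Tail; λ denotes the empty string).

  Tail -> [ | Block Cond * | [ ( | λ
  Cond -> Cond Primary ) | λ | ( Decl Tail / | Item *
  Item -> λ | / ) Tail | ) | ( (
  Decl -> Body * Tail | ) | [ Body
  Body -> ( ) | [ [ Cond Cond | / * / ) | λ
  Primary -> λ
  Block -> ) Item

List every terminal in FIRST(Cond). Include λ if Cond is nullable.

From Cond -> Cond Primary ): Cond, Primary nullable, take FIRST(Cond) ∪ FIRST(Primary) ∪ {)} = { (, ), *, / }.
Cond -> λ contributes λ.
Cond -> ( Decl Tail / contributes {(}.
From Cond -> Item *: Item nullable, take FIRST(Item) ∪ {*} = { (, ), *, / }.
Union: FIRST(Cond) = { (, ), *, /, λ }.

{ (, ), *, /, λ }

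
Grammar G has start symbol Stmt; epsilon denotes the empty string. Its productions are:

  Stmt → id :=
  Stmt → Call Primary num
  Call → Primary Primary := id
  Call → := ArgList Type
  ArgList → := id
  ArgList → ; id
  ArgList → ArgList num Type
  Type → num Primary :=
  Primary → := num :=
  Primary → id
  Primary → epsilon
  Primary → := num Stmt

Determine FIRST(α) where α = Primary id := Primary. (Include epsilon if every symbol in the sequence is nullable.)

{ :=, id }

Add FIRST(Primary)\{epsilon} = { :=, id }; Primary is nullable, continue.
id is a terminal; add {id} and stop.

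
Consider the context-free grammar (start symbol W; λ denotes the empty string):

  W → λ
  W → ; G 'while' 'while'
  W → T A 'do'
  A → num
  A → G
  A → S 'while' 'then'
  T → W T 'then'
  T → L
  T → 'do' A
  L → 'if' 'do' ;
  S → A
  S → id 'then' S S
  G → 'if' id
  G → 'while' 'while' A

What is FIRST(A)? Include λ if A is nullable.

{ 'if', 'while', id, num }

A → num contributes {num}.
From A → G: add FIRST(G) = { 'if', 'while' }.
From A → S 'while' 'then': add FIRST(S) = { 'if', 'while', id, num }.
Union: FIRST(A) = { 'if', 'while', id, num }.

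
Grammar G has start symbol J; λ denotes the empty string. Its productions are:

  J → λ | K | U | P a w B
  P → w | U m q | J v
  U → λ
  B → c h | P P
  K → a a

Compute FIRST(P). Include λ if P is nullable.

{ a, m, v, w }

P → w contributes {w}.
From P → U m q: U nullable, take FIRST(U) ∪ {m} = { m }.
From P → J v: J nullable, take FIRST(J) ∪ {v} = { a, m, v, w }.
Union: FIRST(P) = { a, m, v, w }.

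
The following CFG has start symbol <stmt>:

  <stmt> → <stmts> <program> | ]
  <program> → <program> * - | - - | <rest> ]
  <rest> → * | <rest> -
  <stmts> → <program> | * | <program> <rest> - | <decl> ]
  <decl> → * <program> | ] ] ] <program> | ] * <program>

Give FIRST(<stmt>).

From <stmt> → <stmts> <program>: add FIRST(<stmts>) = { *, -, ] }.
<stmt> → ] contributes {]}.
Union: FIRST(<stmt>) = { *, -, ] }.

{ *, -, ] }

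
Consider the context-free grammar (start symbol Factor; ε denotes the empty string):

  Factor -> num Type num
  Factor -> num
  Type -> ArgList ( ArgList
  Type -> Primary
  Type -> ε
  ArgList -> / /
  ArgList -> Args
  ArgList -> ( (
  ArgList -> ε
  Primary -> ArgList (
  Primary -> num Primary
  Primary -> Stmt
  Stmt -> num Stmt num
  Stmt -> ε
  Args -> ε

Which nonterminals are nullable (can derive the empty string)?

{ ArgList, Args, Primary, Stmt, Type }

Directly nullable (have an ε-production): Type, ArgList, Stmt, Args.
Primary -> Stmt with every symbol nullable, so Primary is nullable.
No other nonterminal has a production whose RHS symbols are all nullable.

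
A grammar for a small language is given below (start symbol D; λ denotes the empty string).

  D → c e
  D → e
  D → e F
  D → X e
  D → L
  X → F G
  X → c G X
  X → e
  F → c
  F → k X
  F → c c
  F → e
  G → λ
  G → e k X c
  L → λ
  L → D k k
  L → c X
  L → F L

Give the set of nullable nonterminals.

Directly nullable (have an λ-production): G, L.
D → L with every symbol nullable, so D is nullable.
No other nonterminal has a production whose RHS symbols are all nullable.

{ D, G, L }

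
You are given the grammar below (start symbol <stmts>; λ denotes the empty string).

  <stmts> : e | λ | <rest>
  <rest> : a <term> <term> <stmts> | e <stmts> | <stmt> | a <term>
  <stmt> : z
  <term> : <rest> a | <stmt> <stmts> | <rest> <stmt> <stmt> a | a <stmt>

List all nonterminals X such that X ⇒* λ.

Directly nullable (have an λ-production): <stmts>.
No other nonterminal has a production whose RHS symbols are all nullable.

{ <stmts> }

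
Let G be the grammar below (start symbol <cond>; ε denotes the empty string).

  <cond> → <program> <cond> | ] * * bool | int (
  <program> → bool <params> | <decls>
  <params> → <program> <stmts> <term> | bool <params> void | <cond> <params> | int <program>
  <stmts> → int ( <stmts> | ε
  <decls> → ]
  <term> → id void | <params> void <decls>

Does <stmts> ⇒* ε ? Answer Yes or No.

<stmts> has an ε-production, so <stmts> ⇒ ε.

Yes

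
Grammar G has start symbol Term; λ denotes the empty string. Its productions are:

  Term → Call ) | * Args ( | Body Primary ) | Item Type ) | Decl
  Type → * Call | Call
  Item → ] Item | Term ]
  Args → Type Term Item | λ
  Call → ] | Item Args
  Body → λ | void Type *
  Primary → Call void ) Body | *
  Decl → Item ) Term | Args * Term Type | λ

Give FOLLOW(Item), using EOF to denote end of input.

In Term → Item Type ): add FIRST(Type )) = { *, ], void }.
In Item → ] Item: Item is at the end, add FOLLOW(Item) = { EOF, (, ), *, ], void }.
In Args → Type Term Item: Item is at the end, add FOLLOW(Args) = { EOF, (, ), *, ], void }.
In Call → Item Args: add FIRST(Args)\{λ} = { *, ], void }.
  Since Args is nullable, also add FOLLOW(Call) = { EOF, ), *, ], void }.
In Decl → Item ) Term: add FIRST() Term) = { ) }.
Union: FOLLOW(Item) = { EOF, (, ), *, ], void }.

{ EOF, (, ), *, ], void }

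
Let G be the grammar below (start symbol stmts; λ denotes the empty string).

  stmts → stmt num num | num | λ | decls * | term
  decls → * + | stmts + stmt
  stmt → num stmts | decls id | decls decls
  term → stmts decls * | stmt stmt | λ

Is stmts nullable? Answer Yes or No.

Yes

stmts has an λ-production, so stmts ⇒ λ.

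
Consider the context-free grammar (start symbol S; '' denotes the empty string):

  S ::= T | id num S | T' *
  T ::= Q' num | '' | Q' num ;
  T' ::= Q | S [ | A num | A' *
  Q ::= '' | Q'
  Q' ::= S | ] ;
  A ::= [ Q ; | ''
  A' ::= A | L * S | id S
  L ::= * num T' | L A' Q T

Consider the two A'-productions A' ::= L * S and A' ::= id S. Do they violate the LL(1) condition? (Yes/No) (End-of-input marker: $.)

FIRST(L * S) = { * } and FIRST(id S) = { id }.
The FIRST sets are disjoint and neither alternative is nullable — no conflict.

No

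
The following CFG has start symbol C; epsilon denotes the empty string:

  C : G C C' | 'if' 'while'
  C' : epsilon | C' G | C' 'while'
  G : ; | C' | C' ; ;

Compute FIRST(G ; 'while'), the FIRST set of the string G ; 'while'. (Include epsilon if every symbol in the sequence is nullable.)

Add FIRST(G)\{epsilon} = { 'while', ; }; G is nullable, continue.
; is a terminal; add {;} and stop.

{ 'while', ; }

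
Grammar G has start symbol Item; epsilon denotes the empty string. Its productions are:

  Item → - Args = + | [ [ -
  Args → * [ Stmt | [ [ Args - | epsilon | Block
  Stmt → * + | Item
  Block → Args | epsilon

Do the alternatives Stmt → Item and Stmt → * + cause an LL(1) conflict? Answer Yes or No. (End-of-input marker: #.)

FIRST(Item) = { -, [ } and FIRST(* +) = { * }.
The FIRST sets are disjoint and neither alternative is nullable — no conflict.

No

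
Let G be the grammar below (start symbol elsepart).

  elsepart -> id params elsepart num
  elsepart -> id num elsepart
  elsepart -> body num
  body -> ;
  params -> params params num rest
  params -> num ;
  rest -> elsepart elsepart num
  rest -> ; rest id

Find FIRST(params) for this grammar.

{ num }

From params -> params params num rest: add FIRST(params) = { num }.
params -> num ; contributes {num}.
Union: FIRST(params) = { num }.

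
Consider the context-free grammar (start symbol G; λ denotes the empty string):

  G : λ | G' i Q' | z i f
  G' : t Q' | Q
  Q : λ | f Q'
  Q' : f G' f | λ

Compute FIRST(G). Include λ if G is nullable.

G : λ contributes λ.
From G : G' i Q': G' nullable, take FIRST(G') ∪ {i} = { f, i, t }.
G : z i f contributes {z}.
Union: FIRST(G) = { f, i, t, z, λ }.

{ f, i, t, z, λ }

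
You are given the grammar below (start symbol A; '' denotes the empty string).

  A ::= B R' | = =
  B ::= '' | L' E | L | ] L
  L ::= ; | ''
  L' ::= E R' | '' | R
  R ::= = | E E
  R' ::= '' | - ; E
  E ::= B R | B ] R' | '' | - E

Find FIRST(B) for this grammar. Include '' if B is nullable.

{ -, ;, =, ], '' }

B ::= '' contributes ''.
From B ::= L' E: L', E nullable, take FIRST(L') ∪ FIRST(E) = { -, ;, =, ] }; also '' since the whole RHS is nullable.
From B ::= L: add FIRST(L) = { ;, '' } (including '' since L is nullable).
B ::= ] L contributes {]}.
Union: FIRST(B) = { -, ;, =, ], '' }.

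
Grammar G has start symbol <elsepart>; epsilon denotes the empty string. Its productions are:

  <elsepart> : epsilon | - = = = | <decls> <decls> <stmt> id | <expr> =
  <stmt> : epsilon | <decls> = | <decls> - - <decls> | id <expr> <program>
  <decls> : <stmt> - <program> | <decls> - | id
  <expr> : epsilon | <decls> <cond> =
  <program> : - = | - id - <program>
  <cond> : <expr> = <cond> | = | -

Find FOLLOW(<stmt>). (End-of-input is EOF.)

{ -, id }

In <elsepart> : <decls> <decls> <stmt> id: add FIRST(id) = { id }.
In <decls> : <stmt> - <program>: add FIRST(- <program>) = { - }.
Union: FOLLOW(<stmt>) = { -, id }.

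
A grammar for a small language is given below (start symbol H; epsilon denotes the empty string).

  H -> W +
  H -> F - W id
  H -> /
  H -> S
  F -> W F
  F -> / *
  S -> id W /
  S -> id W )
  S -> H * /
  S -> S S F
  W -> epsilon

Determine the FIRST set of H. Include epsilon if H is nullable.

{ +, /, id }

From H -> W +: W nullable, take FIRST(W) ∪ {+} = { + }.
From H -> F - W id: add FIRST(F) = { / }.
H -> / contributes {/}.
From H -> S: add FIRST(S) = { +, /, id }.
Union: FIRST(H) = { +, /, id }.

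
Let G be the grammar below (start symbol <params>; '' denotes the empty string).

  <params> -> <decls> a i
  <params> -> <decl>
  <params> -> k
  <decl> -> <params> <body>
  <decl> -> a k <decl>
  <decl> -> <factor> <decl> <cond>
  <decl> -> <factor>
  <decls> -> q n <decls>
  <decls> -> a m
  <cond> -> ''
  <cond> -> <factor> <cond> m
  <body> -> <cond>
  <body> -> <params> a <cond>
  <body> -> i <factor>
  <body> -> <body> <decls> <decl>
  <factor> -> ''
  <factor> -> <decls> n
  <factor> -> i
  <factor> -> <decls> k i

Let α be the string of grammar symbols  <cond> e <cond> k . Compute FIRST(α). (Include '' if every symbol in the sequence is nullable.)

Add FIRST(<cond>)\{''} = { a, i, m, q }; <cond> is nullable, continue.
e is a terminal; add {e} and stop.

{ a, e, i, m, q }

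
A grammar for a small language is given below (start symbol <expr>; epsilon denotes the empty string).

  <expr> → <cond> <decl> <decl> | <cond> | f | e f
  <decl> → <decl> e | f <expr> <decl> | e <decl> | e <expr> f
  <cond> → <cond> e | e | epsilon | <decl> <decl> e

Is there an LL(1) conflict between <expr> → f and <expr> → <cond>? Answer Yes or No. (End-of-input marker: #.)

Yes

FIRST(f) = { f } and FIRST(<cond>) = { e, f, epsilon }.
Both contain f, so the two alternatives are not disjoint — LL(1) conflict.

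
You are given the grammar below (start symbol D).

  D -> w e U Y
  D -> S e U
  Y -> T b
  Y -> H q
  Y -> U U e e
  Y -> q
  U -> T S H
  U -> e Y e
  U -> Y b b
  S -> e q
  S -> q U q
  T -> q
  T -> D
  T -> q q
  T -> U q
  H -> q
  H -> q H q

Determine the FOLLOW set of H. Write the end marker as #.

In Y -> H q: add FIRST(q) = { q }.
In U -> T S H: H is at the end, add FOLLOW(U) = { #, b, e, q, w }.
In H -> q H q: add FIRST(q) = { q }.
Union: FOLLOW(H) = { #, b, e, q, w }.

{ #, b, e, q, w }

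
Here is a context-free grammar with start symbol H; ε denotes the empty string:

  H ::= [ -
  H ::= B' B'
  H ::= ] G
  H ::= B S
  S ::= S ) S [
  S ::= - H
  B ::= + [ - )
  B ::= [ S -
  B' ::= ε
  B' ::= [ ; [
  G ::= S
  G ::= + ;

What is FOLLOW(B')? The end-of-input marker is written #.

{ #, ), -, [ }

In H ::= B' B': add FIRST(B')\{ε} = { [ }.
  Since B' is nullable, also add FOLLOW(H) = { #, ), -, [ }.
In H ::= B' B': B' is at the end, add FOLLOW(H) = { #, ), -, [ }.
Union: FOLLOW(B') = { #, ), -, [ }.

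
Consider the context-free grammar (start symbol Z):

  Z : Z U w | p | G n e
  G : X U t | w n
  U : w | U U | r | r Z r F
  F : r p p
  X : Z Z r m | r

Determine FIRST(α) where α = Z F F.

Add FIRST(Z) = { p, r, w }; Z is not nullable, stop.

{ p, r, w }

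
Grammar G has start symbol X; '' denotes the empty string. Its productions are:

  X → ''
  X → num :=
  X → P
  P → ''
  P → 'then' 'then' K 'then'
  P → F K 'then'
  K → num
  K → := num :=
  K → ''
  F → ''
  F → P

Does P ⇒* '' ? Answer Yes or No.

Yes

P has an ''-production, so P ⇒ ''.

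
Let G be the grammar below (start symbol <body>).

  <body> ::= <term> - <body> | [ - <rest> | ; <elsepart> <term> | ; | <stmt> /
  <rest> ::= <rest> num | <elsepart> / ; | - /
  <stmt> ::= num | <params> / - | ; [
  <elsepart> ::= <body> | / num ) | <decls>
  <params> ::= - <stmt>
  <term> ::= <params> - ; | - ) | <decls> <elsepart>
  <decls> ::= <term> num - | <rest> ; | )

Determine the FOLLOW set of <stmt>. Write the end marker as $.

{ -, / }

In <body> ::= <stmt> /: add FIRST(/) = { / }.
In <params> ::= - <stmt>: <stmt> is at the end, add FOLLOW(<params>) = { -, / }.
Union: FOLLOW(<stmt>) = { -, / }.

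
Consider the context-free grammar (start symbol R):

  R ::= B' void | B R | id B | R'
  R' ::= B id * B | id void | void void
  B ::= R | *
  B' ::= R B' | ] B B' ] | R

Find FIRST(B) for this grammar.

{ *, ], id, void }

From B ::= R: add FIRST(R) = { *, ], id, void }.
B ::= * contributes {*}.
Union: FIRST(B) = { *, ], id, void }.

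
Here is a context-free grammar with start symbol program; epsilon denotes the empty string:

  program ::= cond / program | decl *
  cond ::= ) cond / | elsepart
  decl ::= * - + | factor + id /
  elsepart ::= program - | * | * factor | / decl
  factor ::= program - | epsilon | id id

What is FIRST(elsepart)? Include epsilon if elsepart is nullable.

From elsepart ::= program -: add FIRST(program) = { ), *, +, /, id }.
elsepart ::= * contributes {*}.
elsepart ::= * factor contributes {*}.
elsepart ::= / decl contributes {/}.
Union: FIRST(elsepart) = { ), *, +, /, id }.

{ ), *, +, /, id }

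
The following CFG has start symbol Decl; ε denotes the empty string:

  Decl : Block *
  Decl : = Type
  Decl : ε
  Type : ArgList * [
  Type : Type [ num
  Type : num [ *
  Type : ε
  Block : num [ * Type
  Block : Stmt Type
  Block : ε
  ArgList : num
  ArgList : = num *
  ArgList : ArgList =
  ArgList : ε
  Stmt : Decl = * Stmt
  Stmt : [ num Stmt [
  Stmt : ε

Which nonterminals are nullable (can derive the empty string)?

{ ArgList, Block, Decl, Stmt, Type }

Directly nullable (have an ε-production): Decl, Type, Block, ArgList, Stmt.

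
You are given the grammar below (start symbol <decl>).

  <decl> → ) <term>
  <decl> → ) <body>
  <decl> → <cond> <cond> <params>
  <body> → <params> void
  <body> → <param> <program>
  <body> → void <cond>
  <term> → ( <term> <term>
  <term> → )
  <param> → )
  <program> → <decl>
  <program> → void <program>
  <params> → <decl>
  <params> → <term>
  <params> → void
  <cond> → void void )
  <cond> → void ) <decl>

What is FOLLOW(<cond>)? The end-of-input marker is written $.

In <decl> → <cond> <cond> <params>: add FIRST(<cond> <params>) = { void }.
In <decl> → <cond> <cond> <params>: add FIRST(<params>) = { (, ), void }.
In <body> → void <cond>: <cond> is at the end, add FOLLOW(<body>) = { $, (, ), void }.
Union: FOLLOW(<cond>) = { $, (, ), void }.

{ $, (, ), void }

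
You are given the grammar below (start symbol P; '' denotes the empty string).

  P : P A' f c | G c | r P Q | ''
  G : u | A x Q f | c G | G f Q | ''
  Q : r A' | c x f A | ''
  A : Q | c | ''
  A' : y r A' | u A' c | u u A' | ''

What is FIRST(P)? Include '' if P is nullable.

{ c, f, r, u, x, y, '' }

From P : P A' f c: P, A' nullable, take FIRST(P) ∪ FIRST(A') ∪ {f} = { c, f, r, u, x, y }.
From P : G c: G nullable, take FIRST(G) ∪ {c} = { c, f, r, u, x }.
P : r P Q contributes {r}.
P : '' contributes ''.
Union: FIRST(P) = { c, f, r, u, x, y, '' }.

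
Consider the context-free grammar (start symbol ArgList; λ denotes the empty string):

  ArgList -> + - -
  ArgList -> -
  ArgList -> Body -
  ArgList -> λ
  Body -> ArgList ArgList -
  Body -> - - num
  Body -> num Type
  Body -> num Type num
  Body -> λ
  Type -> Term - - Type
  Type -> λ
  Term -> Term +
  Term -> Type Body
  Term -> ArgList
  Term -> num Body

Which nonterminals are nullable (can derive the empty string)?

{ ArgList, Body, Term, Type }

Directly nullable (have an λ-production): ArgList, Body, Type.
Term -> Type Body with every symbol nullable, so Term is nullable.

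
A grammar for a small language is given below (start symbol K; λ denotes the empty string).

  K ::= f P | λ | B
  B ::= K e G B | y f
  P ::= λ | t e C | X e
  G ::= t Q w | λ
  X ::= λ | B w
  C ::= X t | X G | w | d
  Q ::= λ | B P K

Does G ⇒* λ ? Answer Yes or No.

G has an λ-production, so G ⇒ λ.

Yes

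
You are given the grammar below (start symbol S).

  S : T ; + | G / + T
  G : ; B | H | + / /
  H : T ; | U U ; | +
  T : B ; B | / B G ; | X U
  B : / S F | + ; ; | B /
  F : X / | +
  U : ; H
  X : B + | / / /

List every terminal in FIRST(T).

From T : B ; B: add FIRST(B) = { +, / }.
T : / B G ; contributes {/}.
From T : X U: add FIRST(X) = { +, / }.
Union: FIRST(T) = { +, / }.

{ +, / }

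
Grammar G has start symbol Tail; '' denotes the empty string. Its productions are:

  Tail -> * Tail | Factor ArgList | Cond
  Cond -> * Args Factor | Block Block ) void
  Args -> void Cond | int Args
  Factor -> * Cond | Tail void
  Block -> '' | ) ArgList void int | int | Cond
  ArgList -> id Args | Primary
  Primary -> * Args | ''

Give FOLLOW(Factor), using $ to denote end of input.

{ $, ), *, id, int, void }

In Tail -> Factor ArgList: add FIRST(ArgList)\{''} = { *, id }.
  Since ArgList is nullable, also add FOLLOW(Tail) = { $, void }.
In Cond -> * Args Factor: Factor is at the end, add FOLLOW(Cond) = { $, ), *, id, int, void }.
Union: FOLLOW(Factor) = { $, ), *, id, int, void }.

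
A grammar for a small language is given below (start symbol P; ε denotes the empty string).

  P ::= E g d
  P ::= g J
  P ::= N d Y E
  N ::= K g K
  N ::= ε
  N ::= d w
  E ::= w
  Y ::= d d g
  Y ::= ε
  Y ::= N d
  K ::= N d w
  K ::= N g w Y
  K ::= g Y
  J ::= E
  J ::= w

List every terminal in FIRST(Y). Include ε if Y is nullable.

Y ::= d d g contributes {d}.
Y ::= ε contributes ε.
From Y ::= N d: N nullable, take FIRST(N) ∪ {d} = { d, g }.
Union: FIRST(Y) = { d, g, ε }.

{ d, g, ε }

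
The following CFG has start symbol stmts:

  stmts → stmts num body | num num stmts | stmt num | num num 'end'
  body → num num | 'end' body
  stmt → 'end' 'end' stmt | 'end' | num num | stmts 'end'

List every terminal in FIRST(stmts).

From stmts → stmts num body: add FIRST(stmts) = { 'end', num }.
stmts → num num stmts contributes {num}.
From stmts → stmt num: add FIRST(stmt) = { 'end', num }.
stmts → num num 'end' contributes {num}.
Union: FIRST(stmts) = { 'end', num }.

{ 'end', num }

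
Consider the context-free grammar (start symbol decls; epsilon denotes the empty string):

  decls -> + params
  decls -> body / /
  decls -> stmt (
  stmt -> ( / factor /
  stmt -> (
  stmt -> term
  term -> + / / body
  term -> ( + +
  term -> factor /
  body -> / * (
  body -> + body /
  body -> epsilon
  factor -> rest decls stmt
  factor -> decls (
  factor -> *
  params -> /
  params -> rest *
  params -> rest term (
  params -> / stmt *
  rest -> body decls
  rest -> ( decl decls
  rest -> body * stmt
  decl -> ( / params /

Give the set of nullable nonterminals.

{ body }

Directly nullable (have an epsilon-production): body.
No other nonterminal has a production whose RHS symbols are all nullable.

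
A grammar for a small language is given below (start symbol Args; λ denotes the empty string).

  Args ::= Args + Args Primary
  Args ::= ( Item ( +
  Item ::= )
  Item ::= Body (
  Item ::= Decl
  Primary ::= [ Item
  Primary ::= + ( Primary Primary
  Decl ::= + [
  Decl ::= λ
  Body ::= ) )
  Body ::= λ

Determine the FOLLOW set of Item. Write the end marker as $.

{ $, (, +, [ }

In Args ::= ( Item ( +: add FIRST(( +) = { ( }.
In Primary ::= [ Item: Item is at the end, add FOLLOW(Primary) = { $, +, [ }.
Union: FOLLOW(Item) = { $, (, +, [ }.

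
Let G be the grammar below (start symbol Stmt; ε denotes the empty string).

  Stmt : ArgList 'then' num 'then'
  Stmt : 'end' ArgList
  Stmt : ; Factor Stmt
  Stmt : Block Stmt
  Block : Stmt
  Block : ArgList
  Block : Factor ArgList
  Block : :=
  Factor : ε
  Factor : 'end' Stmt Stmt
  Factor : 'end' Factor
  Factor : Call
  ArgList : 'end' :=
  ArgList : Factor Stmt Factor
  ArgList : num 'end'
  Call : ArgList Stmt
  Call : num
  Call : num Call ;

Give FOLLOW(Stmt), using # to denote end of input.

Stmt is the start symbol, so # ∈ FOLLOW(Stmt).
In Stmt : ; Factor Stmt: Stmt is at the end, add FOLLOW(Stmt) = { #, 'end', 'then', :=, ;, num }.
In Stmt : Block Stmt: Stmt is at the end, add FOLLOW(Stmt) = { #, 'end', 'then', :=, ;, num }.
In Block : Stmt: Stmt is at the end, add FOLLOW(Block) = { 'end', :=, ;, num }.
In Factor : 'end' Stmt Stmt: add FIRST(Stmt) = { 'end', :=, ;, num }.
In Factor : 'end' Stmt Stmt: Stmt is at the end, add FOLLOW(Factor) = { #, 'end', 'then', :=, ;, num }.
In ArgList : Factor Stmt Factor: add FIRST(Factor)\{ε} = { 'end', :=, ;, num }.
  Since Factor is nullable, also add FOLLOW(ArgList) = { #, 'end', 'then', :=, ;, num }.
In Call : ArgList Stmt: Stmt is at the end, add FOLLOW(Call) = { #, 'end', 'then', :=, ;, num }.
Union: FOLLOW(Stmt) = { #, 'end', 'then', :=, ;, num }.

{ #, 'end', 'then', :=, ;, num }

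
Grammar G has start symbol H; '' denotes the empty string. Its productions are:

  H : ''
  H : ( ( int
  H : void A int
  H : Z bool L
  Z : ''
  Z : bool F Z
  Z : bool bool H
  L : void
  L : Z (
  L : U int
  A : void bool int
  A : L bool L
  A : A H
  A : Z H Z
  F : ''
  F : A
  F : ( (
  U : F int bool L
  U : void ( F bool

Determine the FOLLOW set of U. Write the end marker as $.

In L : U int: add FIRST(int) = { int }.
Union: FOLLOW(U) = { int }.

{ int }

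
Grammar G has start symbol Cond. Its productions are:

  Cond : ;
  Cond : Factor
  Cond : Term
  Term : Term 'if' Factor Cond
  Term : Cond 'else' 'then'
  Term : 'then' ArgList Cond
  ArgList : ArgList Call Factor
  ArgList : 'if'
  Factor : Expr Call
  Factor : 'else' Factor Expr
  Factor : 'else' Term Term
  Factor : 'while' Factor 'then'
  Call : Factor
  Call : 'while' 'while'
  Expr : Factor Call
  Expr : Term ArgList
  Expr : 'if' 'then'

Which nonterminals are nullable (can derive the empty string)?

No nonterminal has an empty production or an RHS whose symbols are all nullable.

{ } (none)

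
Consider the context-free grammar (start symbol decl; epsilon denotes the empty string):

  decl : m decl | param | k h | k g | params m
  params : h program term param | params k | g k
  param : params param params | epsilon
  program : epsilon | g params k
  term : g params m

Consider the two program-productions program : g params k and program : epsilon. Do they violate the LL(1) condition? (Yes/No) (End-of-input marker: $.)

FIRST(g params k) = { g } and FIRST(epsilon) = { epsilon }.
The second alternative is nullable and FOLLOW(program) = { g } shares g with FIRST of the first — conflict.

Yes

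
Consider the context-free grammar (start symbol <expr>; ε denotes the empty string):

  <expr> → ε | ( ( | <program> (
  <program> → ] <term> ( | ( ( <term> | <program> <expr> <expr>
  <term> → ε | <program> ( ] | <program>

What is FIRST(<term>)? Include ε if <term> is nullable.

<term> → ε contributes ε.
From <term> → <program> ( ]: add FIRST(<program>) = { (, ] }.
From <term> → <program>: add FIRST(<program>) = { (, ] }.
Union: FIRST(<term>) = { (, ], ε }.

{ (, ], ε }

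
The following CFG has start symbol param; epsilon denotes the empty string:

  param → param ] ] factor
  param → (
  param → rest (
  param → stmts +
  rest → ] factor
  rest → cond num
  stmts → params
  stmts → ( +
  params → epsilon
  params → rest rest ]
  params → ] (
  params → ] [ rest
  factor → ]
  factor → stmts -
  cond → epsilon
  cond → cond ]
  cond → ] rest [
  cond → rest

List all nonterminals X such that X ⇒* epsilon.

{ cond, params, stmts }

Directly nullable (have an epsilon-production): params, cond.
stmts → params with every symbol nullable, so stmts is nullable.
No other nonterminal has a production whose RHS symbols are all nullable.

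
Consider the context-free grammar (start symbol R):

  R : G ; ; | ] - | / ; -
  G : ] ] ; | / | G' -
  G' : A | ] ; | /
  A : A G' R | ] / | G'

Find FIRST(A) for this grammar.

From A : A G' R: add FIRST(A) = { /, ] }.
A : ] / contributes {]}.
From A : G': add FIRST(G') = { /, ] }.
Union: FIRST(A) = { /, ] }.

{ /, ] }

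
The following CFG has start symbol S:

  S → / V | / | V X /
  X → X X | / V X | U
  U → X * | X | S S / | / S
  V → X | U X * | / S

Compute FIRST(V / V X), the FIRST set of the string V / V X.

Add FIRST(V) = { / }; V is not nullable, stop.

{ / }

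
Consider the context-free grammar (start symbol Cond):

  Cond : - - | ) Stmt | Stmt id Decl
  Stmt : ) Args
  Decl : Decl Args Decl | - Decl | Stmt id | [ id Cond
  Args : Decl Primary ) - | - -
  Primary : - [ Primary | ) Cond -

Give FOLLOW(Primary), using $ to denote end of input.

{ ) }

In Args : Decl Primary ) -: add FIRST() -) = { ) }.
In Primary : - [ Primary: Primary is at the end, add FOLLOW(Primary) = { ) }.
Union: FOLLOW(Primary) = { ) }.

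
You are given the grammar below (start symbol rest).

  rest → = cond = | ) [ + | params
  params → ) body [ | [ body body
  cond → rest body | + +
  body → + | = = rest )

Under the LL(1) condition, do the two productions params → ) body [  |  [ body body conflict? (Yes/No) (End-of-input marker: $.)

FIRST() body [) = { ) } and FIRST([ body body) = { [ }.
The FIRST sets are disjoint and neither alternative is nullable — no conflict.

No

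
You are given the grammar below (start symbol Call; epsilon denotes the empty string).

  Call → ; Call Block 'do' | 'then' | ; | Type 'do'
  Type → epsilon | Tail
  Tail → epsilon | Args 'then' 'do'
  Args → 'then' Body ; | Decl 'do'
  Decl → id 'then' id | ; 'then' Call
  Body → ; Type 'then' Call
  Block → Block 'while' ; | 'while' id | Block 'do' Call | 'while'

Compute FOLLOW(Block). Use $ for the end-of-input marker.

{ 'do', 'while' }

In Call → ; Call Block 'do': add FIRST('do') = { 'do' }.
In Block → Block 'while' ;: add FIRST('while' ;) = { 'while' }.
In Block → Block 'do' Call: add FIRST('do' Call) = { 'do' }.
Union: FOLLOW(Block) = { 'do', 'while' }.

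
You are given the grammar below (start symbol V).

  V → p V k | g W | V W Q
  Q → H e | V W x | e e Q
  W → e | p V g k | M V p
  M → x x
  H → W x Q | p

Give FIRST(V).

{ g, p }

V → p V k contributes {p}.
V → g W contributes {g}.
From V → V W Q: add FIRST(V) = { g, p }.
Union: FIRST(V) = { g, p }.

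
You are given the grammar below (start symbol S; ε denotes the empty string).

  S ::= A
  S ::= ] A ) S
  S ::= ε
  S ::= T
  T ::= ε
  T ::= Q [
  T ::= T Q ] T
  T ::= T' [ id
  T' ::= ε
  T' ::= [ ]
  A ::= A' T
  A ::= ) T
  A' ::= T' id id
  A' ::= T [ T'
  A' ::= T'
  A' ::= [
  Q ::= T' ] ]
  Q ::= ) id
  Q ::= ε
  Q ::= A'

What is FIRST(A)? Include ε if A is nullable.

From A ::= A' T: A', T nullable, take FIRST(A') ∪ FIRST(T) = { ), [, ], id }; also ε since the whole RHS is nullable.
A ::= ) T contributes {)}.
Union: FIRST(A) = { ), [, ], id, ε }.

{ ), [, ], id, ε }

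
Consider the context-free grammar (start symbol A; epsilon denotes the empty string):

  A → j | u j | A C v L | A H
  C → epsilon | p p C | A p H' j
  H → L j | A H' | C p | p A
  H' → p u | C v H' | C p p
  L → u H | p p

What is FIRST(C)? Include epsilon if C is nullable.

C → epsilon contributes epsilon.
C → p p C contributes {p}.
From C → A p H' j: add FIRST(A) = { j, u }.
Union: FIRST(C) = { j, p, u, epsilon }.

{ j, p, u, epsilon }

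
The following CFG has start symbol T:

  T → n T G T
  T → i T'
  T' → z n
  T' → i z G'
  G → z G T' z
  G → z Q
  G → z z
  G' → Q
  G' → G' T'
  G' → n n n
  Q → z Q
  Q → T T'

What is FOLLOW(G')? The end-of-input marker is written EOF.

{ EOF, i, n, z }

In T' → i z G': G' is at the end, add FOLLOW(T') = { EOF, i, n, z }.
In G' → G' T': add FIRST(T') = { i, z }.
Union: FOLLOW(G') = { EOF, i, n, z }.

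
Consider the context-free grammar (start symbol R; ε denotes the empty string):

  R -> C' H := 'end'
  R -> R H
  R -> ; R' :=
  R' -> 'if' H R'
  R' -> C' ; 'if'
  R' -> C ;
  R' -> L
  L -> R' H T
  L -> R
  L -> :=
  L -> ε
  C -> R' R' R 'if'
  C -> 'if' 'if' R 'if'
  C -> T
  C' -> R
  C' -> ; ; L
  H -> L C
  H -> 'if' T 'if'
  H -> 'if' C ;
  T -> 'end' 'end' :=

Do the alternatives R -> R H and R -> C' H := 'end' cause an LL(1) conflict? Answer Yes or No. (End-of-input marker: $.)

FIRST(R H) = { ; } and FIRST(C' H := 'end') = { ; }.
Both contain ;, so the two alternatives are not disjoint — LL(1) conflict.

Yes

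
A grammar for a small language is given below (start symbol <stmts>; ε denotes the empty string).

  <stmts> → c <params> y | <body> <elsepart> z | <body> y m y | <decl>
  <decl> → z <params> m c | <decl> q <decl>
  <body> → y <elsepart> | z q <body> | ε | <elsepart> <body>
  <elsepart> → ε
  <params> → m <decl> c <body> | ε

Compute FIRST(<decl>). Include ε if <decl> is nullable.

{ z }

<decl> → z <params> m c contributes {z}.
From <decl> → <decl> q <decl>: add FIRST(<decl>) = { z }.
Union: FIRST(<decl>) = { z }.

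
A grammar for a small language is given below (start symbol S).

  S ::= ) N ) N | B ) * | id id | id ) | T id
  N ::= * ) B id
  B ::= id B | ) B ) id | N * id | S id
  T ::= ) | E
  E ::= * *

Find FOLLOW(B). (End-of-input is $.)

In S ::= B ) *: add FIRST() *) = { ) }.
In N ::= * ) B id: add FIRST(id) = { id }.
In B ::= id B: B is at the end, add FOLLOW(B) = { ), id }.
In B ::= ) B ) id: add FIRST() id) = { ) }.
Union: FOLLOW(B) = { ), id }.

{ ), id }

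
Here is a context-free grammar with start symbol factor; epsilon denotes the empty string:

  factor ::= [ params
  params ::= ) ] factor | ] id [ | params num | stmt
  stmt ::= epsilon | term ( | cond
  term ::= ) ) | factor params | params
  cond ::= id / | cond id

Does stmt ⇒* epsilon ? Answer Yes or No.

Yes

stmt has an epsilon-production, so stmt ⇒ epsilon.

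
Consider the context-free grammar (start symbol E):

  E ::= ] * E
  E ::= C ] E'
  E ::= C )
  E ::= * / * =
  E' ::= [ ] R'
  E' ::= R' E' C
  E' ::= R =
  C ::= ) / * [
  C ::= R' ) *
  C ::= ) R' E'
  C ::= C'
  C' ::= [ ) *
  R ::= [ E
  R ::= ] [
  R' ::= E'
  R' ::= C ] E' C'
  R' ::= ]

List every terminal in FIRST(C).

C ::= ) / * [ contributes {)}.
From C ::= R' ) *: add FIRST(R') = { ), [, ] }.
C ::= ) R' E' contributes {)}.
From C ::= C': add FIRST(C') = { [ }.
Union: FIRST(C) = { ), [, ] }.

{ ), [, ] }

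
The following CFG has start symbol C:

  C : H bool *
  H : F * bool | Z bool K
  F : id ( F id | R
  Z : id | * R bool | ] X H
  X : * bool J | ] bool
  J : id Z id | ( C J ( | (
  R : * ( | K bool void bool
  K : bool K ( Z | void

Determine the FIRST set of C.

{ *, ], bool, id, void }

From C : H bool *: add FIRST(H) = { *, ], bool, id, void }.
Union: FIRST(C) = { *, ], bool, id, void }.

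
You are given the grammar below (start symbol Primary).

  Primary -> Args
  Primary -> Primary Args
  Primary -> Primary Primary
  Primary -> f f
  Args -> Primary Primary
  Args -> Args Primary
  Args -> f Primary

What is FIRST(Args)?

{ f }

From Args -> Primary Primary: add FIRST(Primary) = { f }.
From Args -> Args Primary: add FIRST(Args) = { f }.
Args -> f Primary contributes {f}.
Union: FIRST(Args) = { f }.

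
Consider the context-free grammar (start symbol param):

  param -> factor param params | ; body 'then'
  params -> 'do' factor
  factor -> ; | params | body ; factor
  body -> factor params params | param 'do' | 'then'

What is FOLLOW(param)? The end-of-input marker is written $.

param is the start symbol, so $ ∈ FOLLOW(param).
In param -> factor param params: add FIRST(params) = { 'do' }.
In body -> param 'do': add FIRST('do') = { 'do' }.
Union: FOLLOW(param) = { $, 'do' }.

{ $, 'do' }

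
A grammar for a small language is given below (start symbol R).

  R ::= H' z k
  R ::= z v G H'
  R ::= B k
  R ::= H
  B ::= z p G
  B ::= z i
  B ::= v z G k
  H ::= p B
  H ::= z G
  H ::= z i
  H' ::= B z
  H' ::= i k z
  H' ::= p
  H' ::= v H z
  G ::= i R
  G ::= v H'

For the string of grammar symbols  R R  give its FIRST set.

{ i, p, v, z }

Add FIRST(R) = { i, p, v, z }; R is not nullable, stop.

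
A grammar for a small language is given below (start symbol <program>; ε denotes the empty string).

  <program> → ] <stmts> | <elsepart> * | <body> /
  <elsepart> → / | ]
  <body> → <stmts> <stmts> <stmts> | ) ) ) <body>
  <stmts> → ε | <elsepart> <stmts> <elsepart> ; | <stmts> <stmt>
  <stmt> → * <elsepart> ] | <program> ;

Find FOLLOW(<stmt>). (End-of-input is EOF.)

In <stmts> → <stmts> <stmt>: <stmt> is at the end, add FOLLOW(<stmts>) = { EOF, ), *, /, ;, ] }.
Union: FOLLOW(<stmt>) = { EOF, ), *, /, ;, ] }.

{ EOF, ), *, /, ;, ] }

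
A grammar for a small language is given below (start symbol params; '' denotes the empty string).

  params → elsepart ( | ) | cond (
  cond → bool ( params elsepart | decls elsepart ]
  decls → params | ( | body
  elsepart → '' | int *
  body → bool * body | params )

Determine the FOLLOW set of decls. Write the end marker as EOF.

{ ], int }

In cond → decls elsepart ]: add FIRST(elsepart ]) = { ], int }.
Union: FOLLOW(decls) = { ], int }.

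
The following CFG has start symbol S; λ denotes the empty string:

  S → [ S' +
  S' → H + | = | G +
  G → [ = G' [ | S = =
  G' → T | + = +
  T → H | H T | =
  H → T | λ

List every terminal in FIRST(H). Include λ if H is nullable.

From H → T: add FIRST(T) = { =, λ } (including λ since T is nullable).
H → λ contributes λ.
Union: FIRST(H) = { =, λ }.

{ =, λ }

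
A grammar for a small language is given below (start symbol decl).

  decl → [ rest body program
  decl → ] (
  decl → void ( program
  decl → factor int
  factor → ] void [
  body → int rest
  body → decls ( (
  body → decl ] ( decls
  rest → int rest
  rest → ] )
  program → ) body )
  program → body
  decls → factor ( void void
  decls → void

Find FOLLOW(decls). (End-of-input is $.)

In body → decls ( (: add FIRST(( () = { ( }.
In body → decl ] ( decls: decls is at the end, add FOLLOW(body) = { $, ), [, ], int, void }.
Union: FOLLOW(decls) = { $, (, ), [, ], int, void }.

{ $, (, ), [, ], int, void }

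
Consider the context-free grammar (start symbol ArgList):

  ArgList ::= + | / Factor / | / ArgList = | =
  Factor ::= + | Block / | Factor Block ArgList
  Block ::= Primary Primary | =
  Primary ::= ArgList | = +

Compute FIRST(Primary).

{ +, /, = }

From Primary ::= ArgList: add FIRST(ArgList) = { +, /, = }.
Primary ::= = + contributes {=}.
Union: FIRST(Primary) = { +, /, = }.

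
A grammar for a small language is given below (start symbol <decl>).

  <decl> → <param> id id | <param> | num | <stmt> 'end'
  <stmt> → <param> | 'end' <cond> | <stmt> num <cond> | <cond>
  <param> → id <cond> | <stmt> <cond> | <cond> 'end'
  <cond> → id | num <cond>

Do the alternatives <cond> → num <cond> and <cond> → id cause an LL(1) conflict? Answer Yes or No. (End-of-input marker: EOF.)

FIRST(num <cond>) = { num } and FIRST(id) = { id }.
The FIRST sets are disjoint and neither alternative is nullable — no conflict.

No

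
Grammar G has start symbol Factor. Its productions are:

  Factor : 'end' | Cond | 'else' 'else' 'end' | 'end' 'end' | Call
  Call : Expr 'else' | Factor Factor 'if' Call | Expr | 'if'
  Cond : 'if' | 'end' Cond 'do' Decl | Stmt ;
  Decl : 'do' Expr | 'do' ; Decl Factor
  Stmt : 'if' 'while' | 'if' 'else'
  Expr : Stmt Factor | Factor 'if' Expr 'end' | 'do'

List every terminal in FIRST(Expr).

{ 'do', 'else', 'end', 'if' }

From Expr : Stmt Factor: add FIRST(Stmt) = { 'if' }.
From Expr : Factor 'if' Expr 'end': add FIRST(Factor) = { 'do', 'else', 'end', 'if' }.
Expr : 'do' contributes {'do'}.
Union: FIRST(Expr) = { 'do', 'else', 'end', 'if' }.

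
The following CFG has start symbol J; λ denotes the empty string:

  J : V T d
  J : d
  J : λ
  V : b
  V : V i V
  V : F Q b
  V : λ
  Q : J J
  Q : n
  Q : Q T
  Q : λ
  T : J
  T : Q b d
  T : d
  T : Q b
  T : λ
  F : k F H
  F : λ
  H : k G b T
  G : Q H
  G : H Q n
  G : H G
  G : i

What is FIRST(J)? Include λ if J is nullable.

{ b, d, i, k, n, λ }

From J : V T d: V, T nullable, take FIRST(V) ∪ FIRST(T) ∪ {d} = { b, d, i, k, n }.
J : d contributes {d}.
J : λ contributes λ.
Union: FIRST(J) = { b, d, i, k, n, λ }.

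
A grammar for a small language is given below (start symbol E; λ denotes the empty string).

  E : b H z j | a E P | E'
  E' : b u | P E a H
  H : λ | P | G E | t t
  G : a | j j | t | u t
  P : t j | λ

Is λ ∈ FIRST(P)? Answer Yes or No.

P has an λ-production, so P ⇒ λ.

Yes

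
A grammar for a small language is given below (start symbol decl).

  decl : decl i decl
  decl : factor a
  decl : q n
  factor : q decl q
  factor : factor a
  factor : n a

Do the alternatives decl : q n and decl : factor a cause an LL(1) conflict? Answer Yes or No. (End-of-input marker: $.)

FIRST(q n) = { q } and FIRST(factor a) = { n, q }.
Both contain q, so the two alternatives are not disjoint — LL(1) conflict.

Yes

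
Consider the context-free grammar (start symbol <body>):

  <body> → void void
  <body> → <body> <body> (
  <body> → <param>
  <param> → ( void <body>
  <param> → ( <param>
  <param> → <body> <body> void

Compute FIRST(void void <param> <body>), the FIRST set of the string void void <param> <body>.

{ void }

void is a terminal; add {void} and stop.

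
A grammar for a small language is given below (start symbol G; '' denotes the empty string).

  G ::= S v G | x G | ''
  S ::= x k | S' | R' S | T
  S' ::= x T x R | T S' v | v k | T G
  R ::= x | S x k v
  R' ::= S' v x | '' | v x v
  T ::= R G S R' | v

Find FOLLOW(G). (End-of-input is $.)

{ $, v, x }

G is the start symbol, so $ ∈ FOLLOW(G).
In G ::= S v G: G is at the end, add FOLLOW(G) = { $, v, x }.
In G ::= x G: G is at the end, add FOLLOW(G) = { $, v, x }.
In S' ::= T G: G is at the end, add FOLLOW(S') = { v, x }.
In T ::= R G S R': add FIRST(S R') = { v, x }.
Union: FOLLOW(G) = { $, v, x }.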